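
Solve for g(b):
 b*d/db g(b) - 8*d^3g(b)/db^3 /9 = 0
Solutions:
 g(b) = C1 + Integral(C2*airyai(3^(2/3)*b/2) + C3*airybi(3^(2/3)*b/2), b)


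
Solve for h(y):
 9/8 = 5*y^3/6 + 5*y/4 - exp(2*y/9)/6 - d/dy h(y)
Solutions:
 h(y) = C1 + 5*y^4/24 + 5*y^2/8 - 9*y/8 - 3*exp(2*y/9)/4


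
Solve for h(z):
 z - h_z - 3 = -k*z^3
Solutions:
 h(z) = C1 + k*z^4/4 + z^2/2 - 3*z


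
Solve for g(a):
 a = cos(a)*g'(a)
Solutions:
 g(a) = C1 + Integral(a/cos(a), a)


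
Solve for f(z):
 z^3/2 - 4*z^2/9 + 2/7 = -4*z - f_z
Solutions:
 f(z) = C1 - z^4/8 + 4*z^3/27 - 2*z^2 - 2*z/7


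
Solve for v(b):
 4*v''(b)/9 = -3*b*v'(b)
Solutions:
 v(b) = C1 + C2*erf(3*sqrt(6)*b/4)


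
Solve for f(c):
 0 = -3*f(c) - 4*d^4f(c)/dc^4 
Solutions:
 f(c) = (C1*sin(3^(1/4)*c/2) + C2*cos(3^(1/4)*c/2))*exp(-3^(1/4)*c/2) + (C3*sin(3^(1/4)*c/2) + C4*cos(3^(1/4)*c/2))*exp(3^(1/4)*c/2)


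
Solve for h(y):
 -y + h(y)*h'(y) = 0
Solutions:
 h(y) = -sqrt(C1 + y^2)
 h(y) = sqrt(C1 + y^2)


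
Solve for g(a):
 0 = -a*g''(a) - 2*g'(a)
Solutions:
 g(a) = C1 + C2/a


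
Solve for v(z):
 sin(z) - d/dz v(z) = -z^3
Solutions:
 v(z) = C1 + z^4/4 - cos(z)


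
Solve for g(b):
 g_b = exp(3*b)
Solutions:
 g(b) = C1 + exp(3*b)/3


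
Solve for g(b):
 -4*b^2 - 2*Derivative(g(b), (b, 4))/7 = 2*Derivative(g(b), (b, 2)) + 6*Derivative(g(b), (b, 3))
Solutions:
 g(b) = C1 + C2*b + C3*exp(b*(-21 + sqrt(413))/2) + C4*exp(-b*(sqrt(413) + 21)/2) - b^4/6 + 2*b^3 - 124*b^2/7


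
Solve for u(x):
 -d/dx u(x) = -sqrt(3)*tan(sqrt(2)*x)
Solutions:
 u(x) = C1 - sqrt(6)*log(cos(sqrt(2)*x))/2


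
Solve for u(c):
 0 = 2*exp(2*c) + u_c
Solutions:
 u(c) = C1 - exp(2*c)


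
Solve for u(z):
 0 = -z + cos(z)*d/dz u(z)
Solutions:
 u(z) = C1 + Integral(z/cos(z), z)


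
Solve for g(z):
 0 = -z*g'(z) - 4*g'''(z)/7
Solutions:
 g(z) = C1 + Integral(C2*airyai(-14^(1/3)*z/2) + C3*airybi(-14^(1/3)*z/2), z)


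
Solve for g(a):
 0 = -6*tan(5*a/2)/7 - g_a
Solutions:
 g(a) = C1 + 12*log(cos(5*a/2))/35


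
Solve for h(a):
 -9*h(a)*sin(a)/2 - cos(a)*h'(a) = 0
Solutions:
 h(a) = C1*cos(a)^(9/2)


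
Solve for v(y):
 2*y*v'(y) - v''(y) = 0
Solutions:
 v(y) = C1 + C2*erfi(y)


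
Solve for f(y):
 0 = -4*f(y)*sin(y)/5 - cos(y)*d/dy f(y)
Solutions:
 f(y) = C1*cos(y)^(4/5)


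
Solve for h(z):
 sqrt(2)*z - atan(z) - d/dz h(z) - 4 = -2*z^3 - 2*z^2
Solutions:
 h(z) = C1 + z^4/2 + 2*z^3/3 + sqrt(2)*z^2/2 - z*atan(z) - 4*z + log(z^2 + 1)/2


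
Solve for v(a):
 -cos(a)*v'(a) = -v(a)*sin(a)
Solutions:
 v(a) = C1/cos(a)


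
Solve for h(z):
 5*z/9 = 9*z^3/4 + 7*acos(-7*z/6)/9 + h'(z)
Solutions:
 h(z) = C1 - 9*z^4/16 + 5*z^2/18 - 7*z*acos(-7*z/6)/9 - sqrt(36 - 49*z^2)/9


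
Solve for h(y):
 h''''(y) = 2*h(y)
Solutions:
 h(y) = C1*exp(-2^(1/4)*y) + C2*exp(2^(1/4)*y) + C3*sin(2^(1/4)*y) + C4*cos(2^(1/4)*y)


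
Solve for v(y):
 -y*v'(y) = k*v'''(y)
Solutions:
 v(y) = C1 + Integral(C2*airyai(y*(-1/k)^(1/3)) + C3*airybi(y*(-1/k)^(1/3)), y)


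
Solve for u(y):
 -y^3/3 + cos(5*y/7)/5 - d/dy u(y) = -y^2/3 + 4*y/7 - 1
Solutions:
 u(y) = C1 - y^4/12 + y^3/9 - 2*y^2/7 + y + 7*sin(5*y/7)/25


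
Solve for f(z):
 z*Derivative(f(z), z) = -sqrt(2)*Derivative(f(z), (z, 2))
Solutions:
 f(z) = C1 + C2*erf(2^(1/4)*z/2)


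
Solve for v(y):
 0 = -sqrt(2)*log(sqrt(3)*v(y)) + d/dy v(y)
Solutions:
 -sqrt(2)*Integral(1/(2*log(_y) + log(3)), (_y, v(y))) = C1 - y


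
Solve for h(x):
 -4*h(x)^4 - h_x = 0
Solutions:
 h(x) = (-3^(2/3) - 3*3^(1/6)*I)*(1/(C1 + 4*x))^(1/3)/6
 h(x) = (-3^(2/3) + 3*3^(1/6)*I)*(1/(C1 + 4*x))^(1/3)/6
 h(x) = (1/(C1 + 12*x))^(1/3)


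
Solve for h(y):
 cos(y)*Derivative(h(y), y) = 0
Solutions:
 h(y) = C1


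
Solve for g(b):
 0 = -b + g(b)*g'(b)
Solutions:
 g(b) = -sqrt(C1 + b^2)
 g(b) = sqrt(C1 + b^2)


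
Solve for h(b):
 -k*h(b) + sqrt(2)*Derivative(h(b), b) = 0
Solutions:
 h(b) = C1*exp(sqrt(2)*b*k/2)


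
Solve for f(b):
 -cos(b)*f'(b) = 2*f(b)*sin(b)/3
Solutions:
 f(b) = C1*cos(b)^(2/3)


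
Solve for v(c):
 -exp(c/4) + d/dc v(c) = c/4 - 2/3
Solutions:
 v(c) = C1 + c^2/8 - 2*c/3 + 4*exp(c/4)


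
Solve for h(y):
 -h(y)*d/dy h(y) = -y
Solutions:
 h(y) = -sqrt(C1 + y^2)
 h(y) = sqrt(C1 + y^2)


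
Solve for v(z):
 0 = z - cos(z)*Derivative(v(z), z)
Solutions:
 v(z) = C1 + Integral(z/cos(z), z)


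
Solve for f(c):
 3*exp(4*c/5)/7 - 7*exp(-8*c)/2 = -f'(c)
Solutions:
 f(c) = C1 - 15*exp(4*c/5)/28 - 7*exp(-8*c)/16


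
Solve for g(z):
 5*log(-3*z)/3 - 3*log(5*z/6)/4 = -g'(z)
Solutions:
 g(z) = C1 - 11*z*log(z)/12 + z*(-20*log(3) - 9*log(6) + 11 + 9*log(5) - 20*I*pi)/12


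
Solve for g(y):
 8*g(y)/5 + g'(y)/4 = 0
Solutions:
 g(y) = C1*exp(-32*y/5)


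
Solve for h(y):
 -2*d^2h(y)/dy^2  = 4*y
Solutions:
 h(y) = C1 + C2*y - y^3/3


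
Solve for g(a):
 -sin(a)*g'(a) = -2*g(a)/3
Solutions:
 g(a) = C1*(cos(a) - 1)^(1/3)/(cos(a) + 1)^(1/3)


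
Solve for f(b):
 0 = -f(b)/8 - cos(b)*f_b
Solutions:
 f(b) = C1*(sin(b) - 1)^(1/16)/(sin(b) + 1)^(1/16)


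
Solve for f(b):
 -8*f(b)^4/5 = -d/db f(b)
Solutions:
 f(b) = 5^(1/3)*(-1/(C1 + 24*b))^(1/3)
 f(b) = 5^(1/3)*(-1/(C1 + 8*b))^(1/3)*(-3^(2/3) - 3*3^(1/6)*I)/6
 f(b) = 5^(1/3)*(-1/(C1 + 8*b))^(1/3)*(-3^(2/3) + 3*3^(1/6)*I)/6


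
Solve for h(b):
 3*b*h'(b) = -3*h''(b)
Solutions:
 h(b) = C1 + C2*erf(sqrt(2)*b/2)


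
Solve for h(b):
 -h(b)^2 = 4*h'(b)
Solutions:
 h(b) = 4/(C1 + b)


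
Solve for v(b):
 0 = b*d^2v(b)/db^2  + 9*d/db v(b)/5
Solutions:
 v(b) = C1 + C2/b^(4/5)


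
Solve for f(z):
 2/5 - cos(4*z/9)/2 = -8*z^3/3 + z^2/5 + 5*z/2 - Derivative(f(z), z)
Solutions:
 f(z) = C1 - 2*z^4/3 + z^3/15 + 5*z^2/4 - 2*z/5 + 9*sin(4*z/9)/8


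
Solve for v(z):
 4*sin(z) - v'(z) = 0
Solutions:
 v(z) = C1 - 4*cos(z)


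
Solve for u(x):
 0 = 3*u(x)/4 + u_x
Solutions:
 u(x) = C1*exp(-3*x/4)


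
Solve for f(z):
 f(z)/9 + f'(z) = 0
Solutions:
 f(z) = C1*exp(-z/9)


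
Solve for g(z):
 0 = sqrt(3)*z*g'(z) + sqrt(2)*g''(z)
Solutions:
 g(z) = C1 + C2*erf(6^(1/4)*z/2)


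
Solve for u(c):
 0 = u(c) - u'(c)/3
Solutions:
 u(c) = C1*exp(3*c)


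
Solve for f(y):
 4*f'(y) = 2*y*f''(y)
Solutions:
 f(y) = C1 + C2*y^3


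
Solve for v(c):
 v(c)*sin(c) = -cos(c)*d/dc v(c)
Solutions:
 v(c) = C1*cos(c)


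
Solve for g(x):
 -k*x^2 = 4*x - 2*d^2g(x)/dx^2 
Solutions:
 g(x) = C1 + C2*x + k*x^4/24 + x^3/3


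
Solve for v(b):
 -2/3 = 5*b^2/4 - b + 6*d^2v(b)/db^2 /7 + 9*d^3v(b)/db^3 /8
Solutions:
 v(b) = C1 + C2*b + C3*exp(-16*b/21) - 35*b^4/288 + 959*b^3/1152 - 67585*b^2/18432


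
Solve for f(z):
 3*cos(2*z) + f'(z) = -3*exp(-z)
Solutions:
 f(z) = C1 - 3*sin(2*z)/2 + 3*exp(-z)


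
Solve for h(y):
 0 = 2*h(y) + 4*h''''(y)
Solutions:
 h(y) = (C1*sin(2^(1/4)*y/2) + C2*cos(2^(1/4)*y/2))*exp(-2^(1/4)*y/2) + (C3*sin(2^(1/4)*y/2) + C4*cos(2^(1/4)*y/2))*exp(2^(1/4)*y/2)


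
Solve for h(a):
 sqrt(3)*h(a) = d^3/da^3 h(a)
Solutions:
 h(a) = C3*exp(3^(1/6)*a) + (C1*sin(3^(2/3)*a/2) + C2*cos(3^(2/3)*a/2))*exp(-3^(1/6)*a/2)


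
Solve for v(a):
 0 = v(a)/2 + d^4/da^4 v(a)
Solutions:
 v(a) = (C1*sin(2^(1/4)*a/2) + C2*cos(2^(1/4)*a/2))*exp(-2^(1/4)*a/2) + (C3*sin(2^(1/4)*a/2) + C4*cos(2^(1/4)*a/2))*exp(2^(1/4)*a/2)


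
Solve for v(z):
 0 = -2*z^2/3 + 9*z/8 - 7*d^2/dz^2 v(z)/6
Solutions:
 v(z) = C1 + C2*z - z^4/21 + 9*z^3/56


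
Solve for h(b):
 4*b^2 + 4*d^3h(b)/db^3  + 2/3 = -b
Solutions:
 h(b) = C1 + C2*b + C3*b^2 - b^5/60 - b^4/96 - b^3/36


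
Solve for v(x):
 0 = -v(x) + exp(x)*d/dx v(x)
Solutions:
 v(x) = C1*exp(-exp(-x))


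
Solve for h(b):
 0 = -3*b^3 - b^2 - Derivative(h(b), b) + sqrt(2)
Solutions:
 h(b) = C1 - 3*b^4/4 - b^3/3 + sqrt(2)*b


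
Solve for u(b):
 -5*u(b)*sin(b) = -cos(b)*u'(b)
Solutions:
 u(b) = C1/cos(b)^5


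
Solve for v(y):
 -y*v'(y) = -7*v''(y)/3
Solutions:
 v(y) = C1 + C2*erfi(sqrt(42)*y/14)


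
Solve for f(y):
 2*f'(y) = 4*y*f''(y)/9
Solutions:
 f(y) = C1 + C2*y^(11/2)


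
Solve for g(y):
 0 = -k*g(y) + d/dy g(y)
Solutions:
 g(y) = C1*exp(k*y)


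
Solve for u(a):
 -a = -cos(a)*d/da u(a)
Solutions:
 u(a) = C1 + Integral(a/cos(a), a)


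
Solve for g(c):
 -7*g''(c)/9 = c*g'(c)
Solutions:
 g(c) = C1 + C2*erf(3*sqrt(14)*c/14)


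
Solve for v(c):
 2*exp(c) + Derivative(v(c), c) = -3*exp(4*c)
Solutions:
 v(c) = C1 - 3*exp(4*c)/4 - 2*exp(c)


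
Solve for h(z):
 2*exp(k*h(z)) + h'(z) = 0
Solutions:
 h(z) = Piecewise((log(1/(C1*k + 2*k*z))/k, Ne(k, 0)), (nan, True))
 h(z) = Piecewise((C1 - 2*z, Eq(k, 0)), (nan, True))


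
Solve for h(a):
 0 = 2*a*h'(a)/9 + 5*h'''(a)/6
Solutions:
 h(a) = C1 + Integral(C2*airyai(-30^(2/3)*a/15) + C3*airybi(-30^(2/3)*a/15), a)


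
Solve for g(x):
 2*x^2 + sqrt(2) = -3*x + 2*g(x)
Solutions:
 g(x) = x^2 + 3*x/2 + sqrt(2)/2


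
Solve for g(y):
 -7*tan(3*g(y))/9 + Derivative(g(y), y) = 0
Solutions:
 g(y) = -asin(C1*exp(7*y/3))/3 + pi/3
 g(y) = asin(C1*exp(7*y/3))/3


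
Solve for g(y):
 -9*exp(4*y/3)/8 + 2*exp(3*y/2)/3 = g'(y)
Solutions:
 g(y) = C1 - 27*exp(4*y/3)/32 + 4*exp(3*y/2)/9


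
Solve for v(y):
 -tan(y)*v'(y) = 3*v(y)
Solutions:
 v(y) = C1/sin(y)^3


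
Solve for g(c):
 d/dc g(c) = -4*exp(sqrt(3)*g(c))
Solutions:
 g(c) = sqrt(3)*(2*log(1/(C1 + 4*c)) - log(3))/6


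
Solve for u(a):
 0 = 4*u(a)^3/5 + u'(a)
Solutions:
 u(a) = -sqrt(10)*sqrt(-1/(C1 - 4*a))/2
 u(a) = sqrt(10)*sqrt(-1/(C1 - 4*a))/2


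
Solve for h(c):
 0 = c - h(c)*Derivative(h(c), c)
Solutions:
 h(c) = -sqrt(C1 + c^2)
 h(c) = sqrt(C1 + c^2)


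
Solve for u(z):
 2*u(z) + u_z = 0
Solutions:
 u(z) = C1*exp(-2*z)


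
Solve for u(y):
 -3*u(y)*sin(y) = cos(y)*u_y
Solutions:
 u(y) = C1*cos(y)^3


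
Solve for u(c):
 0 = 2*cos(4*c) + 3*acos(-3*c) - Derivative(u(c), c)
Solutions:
 u(c) = C1 + 3*c*acos(-3*c) + sqrt(1 - 9*c^2) + sin(4*c)/2


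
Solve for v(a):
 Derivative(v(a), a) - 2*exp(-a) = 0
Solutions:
 v(a) = C1 - 2*exp(-a)


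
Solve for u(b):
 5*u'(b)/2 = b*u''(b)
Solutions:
 u(b) = C1 + C2*b^(7/2)


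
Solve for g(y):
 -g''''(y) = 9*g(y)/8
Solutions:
 g(y) = (C1*sin(2^(3/4)*sqrt(3)*y/4) + C2*cos(2^(3/4)*sqrt(3)*y/4))*exp(-2^(3/4)*sqrt(3)*y/4) + (C3*sin(2^(3/4)*sqrt(3)*y/4) + C4*cos(2^(3/4)*sqrt(3)*y/4))*exp(2^(3/4)*sqrt(3)*y/4)


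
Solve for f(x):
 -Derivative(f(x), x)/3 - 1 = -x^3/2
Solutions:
 f(x) = C1 + 3*x^4/8 - 3*x


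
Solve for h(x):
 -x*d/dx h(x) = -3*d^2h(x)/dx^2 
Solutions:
 h(x) = C1 + C2*erfi(sqrt(6)*x/6)


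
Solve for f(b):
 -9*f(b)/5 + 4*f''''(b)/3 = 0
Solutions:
 f(b) = C1*exp(-15^(3/4)*sqrt(2)*b/10) + C2*exp(15^(3/4)*sqrt(2)*b/10) + C3*sin(15^(3/4)*sqrt(2)*b/10) + C4*cos(15^(3/4)*sqrt(2)*b/10)


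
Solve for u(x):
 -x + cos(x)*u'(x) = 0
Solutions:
 u(x) = C1 + Integral(x/cos(x), x)


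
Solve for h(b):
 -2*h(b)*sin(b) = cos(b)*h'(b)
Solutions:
 h(b) = C1*cos(b)^2


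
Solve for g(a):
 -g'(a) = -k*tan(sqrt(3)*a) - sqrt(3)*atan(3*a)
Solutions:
 g(a) = C1 - sqrt(3)*k*log(cos(sqrt(3)*a))/3 + sqrt(3)*(a*atan(3*a) - log(9*a^2 + 1)/6)


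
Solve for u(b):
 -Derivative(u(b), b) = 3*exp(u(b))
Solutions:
 u(b) = log(1/(C1 + 3*b))


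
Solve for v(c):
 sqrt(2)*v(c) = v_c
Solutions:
 v(c) = C1*exp(sqrt(2)*c)


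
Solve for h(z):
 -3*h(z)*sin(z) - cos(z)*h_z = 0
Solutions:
 h(z) = C1*cos(z)^3


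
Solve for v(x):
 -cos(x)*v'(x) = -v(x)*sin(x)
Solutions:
 v(x) = C1/cos(x)


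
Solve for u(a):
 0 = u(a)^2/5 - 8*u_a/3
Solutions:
 u(a) = -40/(C1 + 3*a)


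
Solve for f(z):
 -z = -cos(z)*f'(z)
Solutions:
 f(z) = C1 + Integral(z/cos(z), z)


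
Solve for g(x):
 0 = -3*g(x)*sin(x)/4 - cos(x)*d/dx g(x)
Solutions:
 g(x) = C1*cos(x)^(3/4)


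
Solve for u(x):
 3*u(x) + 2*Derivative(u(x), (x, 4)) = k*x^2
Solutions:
 u(x) = k*x^2/3 + (C1*sin(6^(1/4)*x/2) + C2*cos(6^(1/4)*x/2))*exp(-6^(1/4)*x/2) + (C3*sin(6^(1/4)*x/2) + C4*cos(6^(1/4)*x/2))*exp(6^(1/4)*x/2)


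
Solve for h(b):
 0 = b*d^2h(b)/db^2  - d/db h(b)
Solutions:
 h(b) = C1 + C2*b^2


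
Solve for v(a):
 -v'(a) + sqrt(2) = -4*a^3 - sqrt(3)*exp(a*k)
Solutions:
 v(a) = C1 + a^4 + sqrt(2)*a + sqrt(3)*exp(a*k)/k


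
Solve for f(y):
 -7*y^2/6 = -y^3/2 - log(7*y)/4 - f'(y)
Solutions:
 f(y) = C1 - y^4/8 + 7*y^3/18 - y*log(y)/4 - y*log(7)/4 + y/4


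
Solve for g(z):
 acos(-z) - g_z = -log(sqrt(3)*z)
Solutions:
 g(z) = C1 + z*log(z) + z*acos(-z) - z + z*log(3)/2 + sqrt(1 - z^2)


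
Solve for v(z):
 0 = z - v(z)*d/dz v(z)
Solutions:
 v(z) = -sqrt(C1 + z^2)
 v(z) = sqrt(C1 + z^2)


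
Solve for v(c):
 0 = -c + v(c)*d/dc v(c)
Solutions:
 v(c) = -sqrt(C1 + c^2)
 v(c) = sqrt(C1 + c^2)


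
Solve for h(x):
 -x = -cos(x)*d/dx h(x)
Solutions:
 h(x) = C1 + Integral(x/cos(x), x)


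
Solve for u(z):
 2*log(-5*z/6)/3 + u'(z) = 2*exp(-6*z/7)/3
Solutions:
 u(z) = C1 - 2*z*log(-z)/3 + 2*z*(-log(5) + 1 + log(6))/3 - 7*exp(-6*z/7)/9


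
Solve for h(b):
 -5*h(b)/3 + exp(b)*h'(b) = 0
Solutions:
 h(b) = C1*exp(-5*exp(-b)/3)


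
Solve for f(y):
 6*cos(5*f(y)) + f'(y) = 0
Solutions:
 f(y) = -asin((C1 + exp(60*y))/(C1 - exp(60*y)))/5 + pi/5
 f(y) = asin((C1 + exp(60*y))/(C1 - exp(60*y)))/5


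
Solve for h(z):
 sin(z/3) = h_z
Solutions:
 h(z) = C1 - 3*cos(z/3)


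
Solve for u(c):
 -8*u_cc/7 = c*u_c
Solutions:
 u(c) = C1 + C2*erf(sqrt(7)*c/4)


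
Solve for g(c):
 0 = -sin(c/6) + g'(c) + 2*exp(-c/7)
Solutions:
 g(c) = C1 - 6*cos(c/6) + 14*exp(-c/7)


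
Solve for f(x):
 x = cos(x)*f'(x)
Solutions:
 f(x) = C1 + Integral(x/cos(x), x)


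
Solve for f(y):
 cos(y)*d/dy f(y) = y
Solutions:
 f(y) = C1 + Integral(y/cos(y), y)


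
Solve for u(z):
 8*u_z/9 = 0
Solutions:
 u(z) = C1


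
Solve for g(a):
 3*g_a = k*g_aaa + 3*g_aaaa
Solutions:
 g(a) = C1 + C2*exp(-a*(2*2^(1/3)*k^2/(2*k^3 + sqrt(-4*k^6 + (2*k^3 - 729)^2) - 729)^(1/3) + 2*k + 2^(2/3)*(2*k^3 + sqrt(-4*k^6 + (2*k^3 - 729)^2) - 729)^(1/3))/18) + C3*exp(a*(-8*2^(1/3)*k^2/((-1 + sqrt(3)*I)*(2*k^3 + sqrt(-4*k^6 + (2*k^3 - 729)^2) - 729)^(1/3)) - 4*k + 2^(2/3)*(2*k^3 + sqrt(-4*k^6 + (2*k^3 - 729)^2) - 729)^(1/3) - 2^(2/3)*sqrt(3)*I*(2*k^3 + sqrt(-4*k^6 + (2*k^3 - 729)^2) - 729)^(1/3))/36) + C4*exp(a*(8*2^(1/3)*k^2/((1 + sqrt(3)*I)*(2*k^3 + sqrt(-4*k^6 + (2*k^3 - 729)^2) - 729)^(1/3)) - 4*k + 2^(2/3)*(2*k^3 + sqrt(-4*k^6 + (2*k^3 - 729)^2) - 729)^(1/3) + 2^(2/3)*sqrt(3)*I*(2*k^3 + sqrt(-4*k^6 + (2*k^3 - 729)^2) - 729)^(1/3))/36)


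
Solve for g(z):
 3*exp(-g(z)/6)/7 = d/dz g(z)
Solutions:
 g(z) = 6*log(C1 + z/14)


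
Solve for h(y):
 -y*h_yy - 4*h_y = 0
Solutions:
 h(y) = C1 + C2/y^3


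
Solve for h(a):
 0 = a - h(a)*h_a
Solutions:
 h(a) = -sqrt(C1 + a^2)
 h(a) = sqrt(C1 + a^2)


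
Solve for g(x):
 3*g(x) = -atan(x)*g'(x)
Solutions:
 g(x) = C1*exp(-3*Integral(1/atan(x), x))


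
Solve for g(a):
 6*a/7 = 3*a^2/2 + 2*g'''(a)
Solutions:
 g(a) = C1 + C2*a + C3*a^2 - a^5/80 + a^4/56


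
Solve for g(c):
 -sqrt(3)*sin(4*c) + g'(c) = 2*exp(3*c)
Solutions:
 g(c) = C1 + 2*exp(3*c)/3 - sqrt(3)*cos(4*c)/4


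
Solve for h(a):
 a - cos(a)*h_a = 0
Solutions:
 h(a) = C1 + Integral(a/cos(a), a)


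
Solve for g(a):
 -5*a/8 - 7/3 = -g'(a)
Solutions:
 g(a) = C1 + 5*a^2/16 + 7*a/3


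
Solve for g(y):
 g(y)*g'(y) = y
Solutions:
 g(y) = -sqrt(C1 + y^2)
 g(y) = sqrt(C1 + y^2)


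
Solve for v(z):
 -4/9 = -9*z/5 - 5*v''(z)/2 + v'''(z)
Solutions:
 v(z) = C1 + C2*z + C3*exp(5*z/2) - 3*z^3/25 - 62*z^2/1125


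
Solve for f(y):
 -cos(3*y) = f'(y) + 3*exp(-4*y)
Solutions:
 f(y) = C1 - sin(3*y)/3 + 3*exp(-4*y)/4


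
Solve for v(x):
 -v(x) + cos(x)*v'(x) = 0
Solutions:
 v(x) = C1*sqrt(sin(x) + 1)/sqrt(sin(x) - 1)


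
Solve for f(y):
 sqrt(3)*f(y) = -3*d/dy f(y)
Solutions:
 f(y) = C1*exp(-sqrt(3)*y/3)


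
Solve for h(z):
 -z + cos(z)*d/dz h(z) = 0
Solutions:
 h(z) = C1 + Integral(z/cos(z), z)


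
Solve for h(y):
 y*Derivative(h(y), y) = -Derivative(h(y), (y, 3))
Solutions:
 h(y) = C1 + Integral(C2*airyai(-y) + C3*airybi(-y), y)


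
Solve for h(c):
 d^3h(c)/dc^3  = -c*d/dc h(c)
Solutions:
 h(c) = C1 + Integral(C2*airyai(-c) + C3*airybi(-c), c)


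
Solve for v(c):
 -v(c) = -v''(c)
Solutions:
 v(c) = C1*exp(-c) + C2*exp(c)


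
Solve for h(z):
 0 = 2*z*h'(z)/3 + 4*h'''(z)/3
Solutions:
 h(z) = C1 + Integral(C2*airyai(-2^(2/3)*z/2) + C3*airybi(-2^(2/3)*z/2), z)


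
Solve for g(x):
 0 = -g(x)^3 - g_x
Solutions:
 g(x) = -sqrt(2)*sqrt(-1/(C1 - x))/2
 g(x) = sqrt(2)*sqrt(-1/(C1 - x))/2


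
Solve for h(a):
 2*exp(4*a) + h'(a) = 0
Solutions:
 h(a) = C1 - exp(4*a)/2


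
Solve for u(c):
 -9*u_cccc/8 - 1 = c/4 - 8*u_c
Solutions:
 u(c) = C1 + C4*exp(4*3^(1/3)*c/3) + c^2/64 + c/8 + (C2*sin(2*3^(5/6)*c/3) + C3*cos(2*3^(5/6)*c/3))*exp(-2*3^(1/3)*c/3)


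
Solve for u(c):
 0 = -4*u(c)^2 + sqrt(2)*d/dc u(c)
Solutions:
 u(c) = -1/(C1 + 2*sqrt(2)*c)


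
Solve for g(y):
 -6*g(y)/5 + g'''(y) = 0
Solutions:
 g(y) = C3*exp(5^(2/3)*6^(1/3)*y/5) + (C1*sin(2^(1/3)*3^(5/6)*5^(2/3)*y/10) + C2*cos(2^(1/3)*3^(5/6)*5^(2/3)*y/10))*exp(-5^(2/3)*6^(1/3)*y/10)


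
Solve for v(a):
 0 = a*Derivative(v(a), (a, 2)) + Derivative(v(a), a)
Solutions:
 v(a) = C1 + C2*log(a)


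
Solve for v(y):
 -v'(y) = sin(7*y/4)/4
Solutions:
 v(y) = C1 + cos(7*y/4)/7


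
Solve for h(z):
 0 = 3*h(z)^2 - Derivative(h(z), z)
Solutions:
 h(z) = -1/(C1 + 3*z)


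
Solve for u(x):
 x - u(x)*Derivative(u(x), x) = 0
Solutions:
 u(x) = -sqrt(C1 + x^2)
 u(x) = sqrt(C1 + x^2)


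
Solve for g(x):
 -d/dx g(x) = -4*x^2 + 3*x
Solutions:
 g(x) = C1 + 4*x^3/3 - 3*x^2/2


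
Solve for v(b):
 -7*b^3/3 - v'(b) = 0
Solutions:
 v(b) = C1 - 7*b^4/12


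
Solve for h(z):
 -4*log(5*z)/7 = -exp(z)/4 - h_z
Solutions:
 h(z) = C1 + 4*z*log(z)/7 + 4*z*(-1 + log(5))/7 - exp(z)/4


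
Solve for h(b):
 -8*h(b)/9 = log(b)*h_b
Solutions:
 h(b) = C1*exp(-8*li(b)/9)


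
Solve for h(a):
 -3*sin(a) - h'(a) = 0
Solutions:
 h(a) = C1 + 3*cos(a)


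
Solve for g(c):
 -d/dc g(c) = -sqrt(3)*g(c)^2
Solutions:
 g(c) = -1/(C1 + sqrt(3)*c)


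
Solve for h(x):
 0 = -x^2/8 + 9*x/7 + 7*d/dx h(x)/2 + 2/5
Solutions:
 h(x) = C1 + x^3/84 - 9*x^2/49 - 4*x/35


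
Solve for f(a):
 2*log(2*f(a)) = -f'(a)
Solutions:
 Integral(1/(log(_y) + log(2)), (_y, f(a)))/2 = C1 - a


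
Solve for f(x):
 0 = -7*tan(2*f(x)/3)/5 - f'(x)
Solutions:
 f(x) = -3*asin(C1*exp(-14*x/15))/2 + 3*pi/2
 f(x) = 3*asin(C1*exp(-14*x/15))/2


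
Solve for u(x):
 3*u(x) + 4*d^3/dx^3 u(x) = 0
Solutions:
 u(x) = C3*exp(-6^(1/3)*x/2) + (C1*sin(2^(1/3)*3^(5/6)*x/4) + C2*cos(2^(1/3)*3^(5/6)*x/4))*exp(6^(1/3)*x/4)


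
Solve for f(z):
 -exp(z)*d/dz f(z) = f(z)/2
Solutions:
 f(z) = C1*exp(exp(-z)/2)


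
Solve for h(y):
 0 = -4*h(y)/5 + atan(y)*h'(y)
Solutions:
 h(y) = C1*exp(4*Integral(1/atan(y), y)/5)


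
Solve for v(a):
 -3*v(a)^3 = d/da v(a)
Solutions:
 v(a) = -sqrt(2)*sqrt(-1/(C1 - 3*a))/2
 v(a) = sqrt(2)*sqrt(-1/(C1 - 3*a))/2


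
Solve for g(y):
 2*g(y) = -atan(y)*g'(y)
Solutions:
 g(y) = C1*exp(-2*Integral(1/atan(y), y))


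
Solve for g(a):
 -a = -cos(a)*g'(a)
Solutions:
 g(a) = C1 + Integral(a/cos(a), a)


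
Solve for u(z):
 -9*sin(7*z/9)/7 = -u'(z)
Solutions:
 u(z) = C1 - 81*cos(7*z/9)/49


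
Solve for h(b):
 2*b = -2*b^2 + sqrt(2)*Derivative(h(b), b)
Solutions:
 h(b) = C1 + sqrt(2)*b^3/3 + sqrt(2)*b^2/2


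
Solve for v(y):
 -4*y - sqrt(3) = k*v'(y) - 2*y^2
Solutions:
 v(y) = C1 + 2*y^3/(3*k) - 2*y^2/k - sqrt(3)*y/k


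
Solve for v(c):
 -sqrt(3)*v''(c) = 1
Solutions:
 v(c) = C1 + C2*c - sqrt(3)*c^2/6


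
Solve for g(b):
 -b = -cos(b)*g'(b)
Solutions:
 g(b) = C1 + Integral(b/cos(b), b)


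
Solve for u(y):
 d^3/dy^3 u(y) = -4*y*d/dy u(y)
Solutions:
 u(y) = C1 + Integral(C2*airyai(-2^(2/3)*y) + C3*airybi(-2^(2/3)*y), y)


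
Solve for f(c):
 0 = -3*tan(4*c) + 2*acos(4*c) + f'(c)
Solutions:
 f(c) = C1 - 2*c*acos(4*c) + sqrt(1 - 16*c^2)/2 - 3*log(cos(4*c))/4


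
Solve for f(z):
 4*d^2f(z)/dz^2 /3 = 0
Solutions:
 f(z) = C1 + C2*z


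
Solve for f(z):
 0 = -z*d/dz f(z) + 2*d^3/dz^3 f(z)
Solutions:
 f(z) = C1 + Integral(C2*airyai(2^(2/3)*z/2) + C3*airybi(2^(2/3)*z/2), z)


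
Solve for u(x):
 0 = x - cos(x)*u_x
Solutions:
 u(x) = C1 + Integral(x/cos(x), x)


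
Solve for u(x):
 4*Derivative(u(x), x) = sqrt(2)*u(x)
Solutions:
 u(x) = C1*exp(sqrt(2)*x/4)


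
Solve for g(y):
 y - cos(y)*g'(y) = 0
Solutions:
 g(y) = C1 + Integral(y/cos(y), y)


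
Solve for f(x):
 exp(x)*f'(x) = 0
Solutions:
 f(x) = C1


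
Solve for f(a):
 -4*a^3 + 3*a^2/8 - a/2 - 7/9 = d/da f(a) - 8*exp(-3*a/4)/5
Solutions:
 f(a) = C1 - a^4 + a^3/8 - a^2/4 - 7*a/9 - 32*exp(-3*a/4)/15


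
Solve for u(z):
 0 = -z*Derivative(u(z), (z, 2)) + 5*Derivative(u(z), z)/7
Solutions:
 u(z) = C1 + C2*z^(12/7)


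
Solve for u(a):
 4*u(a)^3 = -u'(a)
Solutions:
 u(a) = -sqrt(2)*sqrt(-1/(C1 - 4*a))/2
 u(a) = sqrt(2)*sqrt(-1/(C1 - 4*a))/2


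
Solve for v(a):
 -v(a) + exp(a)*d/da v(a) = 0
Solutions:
 v(a) = C1*exp(-exp(-a))


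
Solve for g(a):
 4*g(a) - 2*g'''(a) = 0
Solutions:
 g(a) = C3*exp(2^(1/3)*a) + (C1*sin(2^(1/3)*sqrt(3)*a/2) + C2*cos(2^(1/3)*sqrt(3)*a/2))*exp(-2^(1/3)*a/2)


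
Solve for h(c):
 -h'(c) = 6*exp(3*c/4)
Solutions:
 h(c) = C1 - 8*exp(3*c/4)


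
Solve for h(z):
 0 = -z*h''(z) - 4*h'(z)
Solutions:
 h(z) = C1 + C2/z^3


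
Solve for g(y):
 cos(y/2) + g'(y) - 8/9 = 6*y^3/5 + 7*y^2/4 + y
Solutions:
 g(y) = C1 + 3*y^4/10 + 7*y^3/12 + y^2/2 + 8*y/9 - 2*sin(y/2)


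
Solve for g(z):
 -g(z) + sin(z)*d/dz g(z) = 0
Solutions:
 g(z) = C1*sqrt(cos(z) - 1)/sqrt(cos(z) + 1)


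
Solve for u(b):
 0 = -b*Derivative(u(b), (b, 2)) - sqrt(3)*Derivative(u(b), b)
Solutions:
 u(b) = C1 + C2*b^(1 - sqrt(3))


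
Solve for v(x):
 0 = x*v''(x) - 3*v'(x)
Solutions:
 v(x) = C1 + C2*x^4


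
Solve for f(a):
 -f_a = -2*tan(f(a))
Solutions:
 f(a) = pi - asin(C1*exp(2*a))
 f(a) = asin(C1*exp(2*a))


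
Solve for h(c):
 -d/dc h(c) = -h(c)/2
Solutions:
 h(c) = C1*exp(c/2)


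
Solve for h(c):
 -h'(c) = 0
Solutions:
 h(c) = C1


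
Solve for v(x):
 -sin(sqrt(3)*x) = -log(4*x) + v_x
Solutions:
 v(x) = C1 + x*log(x) - x + 2*x*log(2) + sqrt(3)*cos(sqrt(3)*x)/3


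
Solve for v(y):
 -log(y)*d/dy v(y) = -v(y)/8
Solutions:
 v(y) = C1*exp(li(y)/8)


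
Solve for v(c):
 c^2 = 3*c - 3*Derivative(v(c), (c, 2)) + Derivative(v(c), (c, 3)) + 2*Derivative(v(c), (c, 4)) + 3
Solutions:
 v(c) = C1 + C2*c + C3*exp(-3*c/2) + C4*exp(c) - c^4/36 + 7*c^3/54 + 11*c^2/27


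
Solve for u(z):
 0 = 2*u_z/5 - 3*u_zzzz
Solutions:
 u(z) = C1 + C4*exp(15^(2/3)*2^(1/3)*z/15) + (C2*sin(2^(1/3)*3^(1/6)*5^(2/3)*z/10) + C3*cos(2^(1/3)*3^(1/6)*5^(2/3)*z/10))*exp(-15^(2/3)*2^(1/3)*z/30)


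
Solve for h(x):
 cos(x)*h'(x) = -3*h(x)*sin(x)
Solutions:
 h(x) = C1*cos(x)^3


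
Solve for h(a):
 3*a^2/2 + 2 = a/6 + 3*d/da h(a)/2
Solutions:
 h(a) = C1 + a^3/3 - a^2/18 + 4*a/3


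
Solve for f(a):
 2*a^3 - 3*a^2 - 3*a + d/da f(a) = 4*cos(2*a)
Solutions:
 f(a) = C1 - a^4/2 + a^3 + 3*a^2/2 + 2*sin(2*a)


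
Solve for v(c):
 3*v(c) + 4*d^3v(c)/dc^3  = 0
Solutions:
 v(c) = C3*exp(-6^(1/3)*c/2) + (C1*sin(2^(1/3)*3^(5/6)*c/4) + C2*cos(2^(1/3)*3^(5/6)*c/4))*exp(6^(1/3)*c/4)


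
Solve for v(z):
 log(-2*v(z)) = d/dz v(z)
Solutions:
 -Integral(1/(log(-_y) + log(2)), (_y, v(z))) = C1 - z


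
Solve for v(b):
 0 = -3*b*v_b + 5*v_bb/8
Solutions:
 v(b) = C1 + C2*erfi(2*sqrt(15)*b/5)


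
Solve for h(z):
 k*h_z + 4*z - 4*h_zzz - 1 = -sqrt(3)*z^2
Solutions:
 h(z) = C1 + C2*exp(-sqrt(k)*z/2) + C3*exp(sqrt(k)*z/2) - sqrt(3)*z^3/(3*k) - 2*z^2/k + z/k - 8*sqrt(3)*z/k^2


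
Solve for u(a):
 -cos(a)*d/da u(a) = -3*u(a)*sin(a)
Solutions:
 u(a) = C1/cos(a)^3


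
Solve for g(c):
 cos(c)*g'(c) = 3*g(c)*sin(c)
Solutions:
 g(c) = C1/cos(c)^3


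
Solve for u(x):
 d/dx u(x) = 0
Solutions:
 u(x) = C1


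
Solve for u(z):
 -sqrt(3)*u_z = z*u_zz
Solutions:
 u(z) = C1 + C2*z^(1 - sqrt(3))


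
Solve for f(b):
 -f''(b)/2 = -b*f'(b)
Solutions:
 f(b) = C1 + C2*erfi(b)


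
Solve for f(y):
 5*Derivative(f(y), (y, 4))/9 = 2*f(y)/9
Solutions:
 f(y) = C1*exp(-2^(1/4)*5^(3/4)*y/5) + C2*exp(2^(1/4)*5^(3/4)*y/5) + C3*sin(2^(1/4)*5^(3/4)*y/5) + C4*cos(2^(1/4)*5^(3/4)*y/5)


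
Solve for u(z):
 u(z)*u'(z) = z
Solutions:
 u(z) = -sqrt(C1 + z^2)
 u(z) = sqrt(C1 + z^2)


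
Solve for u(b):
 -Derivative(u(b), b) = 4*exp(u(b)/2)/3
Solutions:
 u(b) = 2*log(1/(C1 + 4*b)) + 2*log(6)


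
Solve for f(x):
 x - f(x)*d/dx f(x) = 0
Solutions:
 f(x) = -sqrt(C1 + x^2)
 f(x) = sqrt(C1 + x^2)


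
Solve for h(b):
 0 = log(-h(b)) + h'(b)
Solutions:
 -li(-h(b)) = C1 - b


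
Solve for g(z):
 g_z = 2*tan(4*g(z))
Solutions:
 g(z) = -asin(C1*exp(8*z))/4 + pi/4
 g(z) = asin(C1*exp(8*z))/4


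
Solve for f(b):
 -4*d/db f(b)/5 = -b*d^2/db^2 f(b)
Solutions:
 f(b) = C1 + C2*b^(9/5)


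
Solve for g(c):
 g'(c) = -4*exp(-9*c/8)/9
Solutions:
 g(c) = C1 + 32*exp(-9*c/8)/81


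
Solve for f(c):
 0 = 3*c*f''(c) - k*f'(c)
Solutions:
 f(c) = C1 + c^(re(k)/3 + 1)*(C2*sin(log(c)*Abs(im(k))/3) + C3*cos(log(c)*im(k)/3))


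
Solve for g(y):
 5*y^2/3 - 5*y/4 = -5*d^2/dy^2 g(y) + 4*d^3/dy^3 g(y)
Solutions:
 g(y) = C1 + C2*y + C3*exp(5*y/4) - y^4/36 - 17*y^3/360 - 17*y^2/150


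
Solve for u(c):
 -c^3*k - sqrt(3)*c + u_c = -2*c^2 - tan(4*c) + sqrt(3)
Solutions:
 u(c) = C1 + c^4*k/4 - 2*c^3/3 + sqrt(3)*c^2/2 + sqrt(3)*c + log(cos(4*c))/4


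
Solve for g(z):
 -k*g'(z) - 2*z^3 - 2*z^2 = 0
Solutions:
 g(z) = C1 - z^4/(2*k) - 2*z^3/(3*k)


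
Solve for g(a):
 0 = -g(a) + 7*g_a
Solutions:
 g(a) = C1*exp(a/7)


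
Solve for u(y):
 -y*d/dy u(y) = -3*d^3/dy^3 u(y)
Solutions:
 u(y) = C1 + Integral(C2*airyai(3^(2/3)*y/3) + C3*airybi(3^(2/3)*y/3), y)


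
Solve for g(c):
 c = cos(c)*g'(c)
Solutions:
 g(c) = C1 + Integral(c/cos(c), c)


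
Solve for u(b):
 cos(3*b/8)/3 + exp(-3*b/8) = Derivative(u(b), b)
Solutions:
 u(b) = C1 + 8*sin(3*b/8)/9 - 8*exp(-3*b/8)/3


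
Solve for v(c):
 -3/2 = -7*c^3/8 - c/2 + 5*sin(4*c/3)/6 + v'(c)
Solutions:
 v(c) = C1 + 7*c^4/32 + c^2/4 - 3*c/2 + 5*cos(4*c/3)/8


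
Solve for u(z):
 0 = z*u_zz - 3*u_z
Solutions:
 u(z) = C1 + C2*z^4


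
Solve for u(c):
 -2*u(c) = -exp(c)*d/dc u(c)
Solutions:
 u(c) = C1*exp(-2*exp(-c))


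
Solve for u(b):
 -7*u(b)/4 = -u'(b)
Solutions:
 u(b) = C1*exp(7*b/4)


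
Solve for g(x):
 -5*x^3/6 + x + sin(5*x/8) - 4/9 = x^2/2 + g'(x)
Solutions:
 g(x) = C1 - 5*x^4/24 - x^3/6 + x^2/2 - 4*x/9 - 8*cos(5*x/8)/5


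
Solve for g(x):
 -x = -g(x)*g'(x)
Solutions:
 g(x) = -sqrt(C1 + x^2)
 g(x) = sqrt(C1 + x^2)


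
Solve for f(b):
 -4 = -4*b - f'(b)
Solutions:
 f(b) = C1 - 2*b^2 + 4*b


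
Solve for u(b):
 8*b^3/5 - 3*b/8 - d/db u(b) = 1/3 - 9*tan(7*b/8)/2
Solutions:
 u(b) = C1 + 2*b^4/5 - 3*b^2/16 - b/3 - 36*log(cos(7*b/8))/7


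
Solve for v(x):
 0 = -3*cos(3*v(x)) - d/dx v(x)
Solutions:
 v(x) = -asin((C1 + exp(18*x))/(C1 - exp(18*x)))/3 + pi/3
 v(x) = asin((C1 + exp(18*x))/(C1 - exp(18*x)))/3


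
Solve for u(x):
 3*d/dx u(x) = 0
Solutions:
 u(x) = C1


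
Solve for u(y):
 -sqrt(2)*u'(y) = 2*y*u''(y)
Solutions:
 u(y) = C1 + C2*y^(1 - sqrt(2)/2)


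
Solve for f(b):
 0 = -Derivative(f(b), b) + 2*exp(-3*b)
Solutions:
 f(b) = C1 - 2*exp(-3*b)/3


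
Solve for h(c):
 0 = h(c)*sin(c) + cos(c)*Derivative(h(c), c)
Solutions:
 h(c) = C1*cos(c)


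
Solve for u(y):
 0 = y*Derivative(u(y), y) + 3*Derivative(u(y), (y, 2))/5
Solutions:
 u(y) = C1 + C2*erf(sqrt(30)*y/6)


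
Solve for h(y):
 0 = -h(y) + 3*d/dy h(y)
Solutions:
 h(y) = C1*exp(y/3)


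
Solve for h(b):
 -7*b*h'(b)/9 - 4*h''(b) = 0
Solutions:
 h(b) = C1 + C2*erf(sqrt(14)*b/12)


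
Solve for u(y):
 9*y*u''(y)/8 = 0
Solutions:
 u(y) = C1 + C2*y


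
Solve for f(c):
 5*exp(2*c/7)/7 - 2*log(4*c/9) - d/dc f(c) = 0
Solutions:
 f(c) = C1 - 2*c*log(c) + 2*c*(-2*log(2) + 1 + 2*log(3)) + 5*exp(2*c/7)/2


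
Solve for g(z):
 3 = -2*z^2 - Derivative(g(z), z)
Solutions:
 g(z) = C1 - 2*z^3/3 - 3*z


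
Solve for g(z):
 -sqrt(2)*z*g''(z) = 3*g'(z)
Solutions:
 g(z) = C1 + C2*z^(1 - 3*sqrt(2)/2)


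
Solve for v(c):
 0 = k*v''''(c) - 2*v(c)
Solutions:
 v(c) = C1*exp(-2^(1/4)*c*(1/k)^(1/4)) + C2*exp(2^(1/4)*c*(1/k)^(1/4)) + C3*exp(-2^(1/4)*I*c*(1/k)^(1/4)) + C4*exp(2^(1/4)*I*c*(1/k)^(1/4))


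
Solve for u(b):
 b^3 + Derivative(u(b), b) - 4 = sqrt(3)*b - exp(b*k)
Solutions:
 u(b) = C1 - b^4/4 + sqrt(3)*b^2/2 + 4*b - exp(b*k)/k


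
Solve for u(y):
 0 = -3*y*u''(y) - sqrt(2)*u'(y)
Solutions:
 u(y) = C1 + C2*y^(1 - sqrt(2)/3)


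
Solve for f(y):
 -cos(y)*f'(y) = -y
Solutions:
 f(y) = C1 + Integral(y/cos(y), y)


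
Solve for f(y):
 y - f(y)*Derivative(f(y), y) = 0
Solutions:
 f(y) = -sqrt(C1 + y^2)
 f(y) = sqrt(C1 + y^2)


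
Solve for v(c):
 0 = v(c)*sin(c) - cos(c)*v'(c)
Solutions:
 v(c) = C1/cos(c)


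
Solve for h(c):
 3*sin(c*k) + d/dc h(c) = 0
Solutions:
 h(c) = C1 + 3*cos(c*k)/k


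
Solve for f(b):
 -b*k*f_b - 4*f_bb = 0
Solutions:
 f(b) = Piecewise((-sqrt(2)*sqrt(pi)*C1*erf(sqrt(2)*b*sqrt(k)/4)/sqrt(k) - C2, (k > 0) | (k < 0)), (-C1*b - C2, True))


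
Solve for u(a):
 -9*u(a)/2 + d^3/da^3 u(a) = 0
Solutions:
 u(a) = C3*exp(6^(2/3)*a/2) + (C1*sin(3*2^(2/3)*3^(1/6)*a/4) + C2*cos(3*2^(2/3)*3^(1/6)*a/4))*exp(-6^(2/3)*a/4)


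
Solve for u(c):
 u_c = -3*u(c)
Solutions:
 u(c) = C1*exp(-3*c)


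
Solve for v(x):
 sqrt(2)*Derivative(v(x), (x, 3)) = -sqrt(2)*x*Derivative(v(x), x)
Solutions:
 v(x) = C1 + Integral(C2*airyai(-x) + C3*airybi(-x), x)


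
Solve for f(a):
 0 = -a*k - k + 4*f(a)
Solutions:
 f(a) = k*(a + 1)/4


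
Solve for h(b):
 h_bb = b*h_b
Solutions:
 h(b) = C1 + C2*erfi(sqrt(2)*b/2)


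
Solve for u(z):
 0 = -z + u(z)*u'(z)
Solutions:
 u(z) = -sqrt(C1 + z^2)
 u(z) = sqrt(C1 + z^2)


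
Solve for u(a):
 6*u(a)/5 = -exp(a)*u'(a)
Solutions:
 u(a) = C1*exp(6*exp(-a)/5)


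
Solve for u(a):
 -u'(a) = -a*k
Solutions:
 u(a) = C1 + a^2*k/2


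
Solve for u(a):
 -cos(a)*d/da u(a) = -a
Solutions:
 u(a) = C1 + Integral(a/cos(a), a)


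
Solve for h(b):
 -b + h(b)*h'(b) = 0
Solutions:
 h(b) = -sqrt(C1 + b^2)
 h(b) = sqrt(C1 + b^2)


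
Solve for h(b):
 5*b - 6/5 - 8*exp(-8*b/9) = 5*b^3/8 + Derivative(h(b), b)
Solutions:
 h(b) = C1 - 5*b^4/32 + 5*b^2/2 - 6*b/5 + 9*exp(-8*b/9)


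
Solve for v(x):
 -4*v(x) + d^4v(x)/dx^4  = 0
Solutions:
 v(x) = C1*exp(-sqrt(2)*x) + C2*exp(sqrt(2)*x) + C3*sin(sqrt(2)*x) + C4*cos(sqrt(2)*x)


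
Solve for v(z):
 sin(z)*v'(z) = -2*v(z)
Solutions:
 v(z) = C1*(cos(z) + 1)/(cos(z) - 1)


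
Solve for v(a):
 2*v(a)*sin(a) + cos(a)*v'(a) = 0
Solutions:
 v(a) = C1*cos(a)^2


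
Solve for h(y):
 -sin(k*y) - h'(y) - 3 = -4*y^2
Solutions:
 h(y) = C1 + 4*y^3/3 - 3*y + cos(k*y)/k


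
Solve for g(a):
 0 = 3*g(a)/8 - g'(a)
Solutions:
 g(a) = C1*exp(3*a/8)


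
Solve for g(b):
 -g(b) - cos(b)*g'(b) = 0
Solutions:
 g(b) = C1*sqrt(sin(b) - 1)/sqrt(sin(b) + 1)


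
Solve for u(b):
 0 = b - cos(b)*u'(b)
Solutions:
 u(b) = C1 + Integral(b/cos(b), b)


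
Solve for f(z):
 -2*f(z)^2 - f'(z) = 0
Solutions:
 f(z) = 1/(C1 + 2*z)


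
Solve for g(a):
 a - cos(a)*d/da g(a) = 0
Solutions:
 g(a) = C1 + Integral(a/cos(a), a)


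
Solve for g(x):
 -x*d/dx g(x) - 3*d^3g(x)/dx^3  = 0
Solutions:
 g(x) = C1 + Integral(C2*airyai(-3^(2/3)*x/3) + C3*airybi(-3^(2/3)*x/3), x)


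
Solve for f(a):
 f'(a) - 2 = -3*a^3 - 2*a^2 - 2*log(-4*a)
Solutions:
 f(a) = C1 - 3*a^4/4 - 2*a^3/3 - 2*a*log(-a) + 4*a*(1 - log(2))


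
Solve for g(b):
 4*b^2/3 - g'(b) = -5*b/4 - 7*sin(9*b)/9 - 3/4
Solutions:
 g(b) = C1 + 4*b^3/9 + 5*b^2/8 + 3*b/4 - 7*cos(9*b)/81


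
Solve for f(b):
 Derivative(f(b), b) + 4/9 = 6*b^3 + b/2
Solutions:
 f(b) = C1 + 3*b^4/2 + b^2/4 - 4*b/9


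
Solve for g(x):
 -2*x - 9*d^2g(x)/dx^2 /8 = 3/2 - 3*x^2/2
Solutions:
 g(x) = C1 + C2*x + x^4/9 - 8*x^3/27 - 2*x^2/3


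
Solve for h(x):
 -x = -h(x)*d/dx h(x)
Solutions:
 h(x) = -sqrt(C1 + x^2)
 h(x) = sqrt(C1 + x^2)


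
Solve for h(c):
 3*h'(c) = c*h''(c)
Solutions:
 h(c) = C1 + C2*c^4


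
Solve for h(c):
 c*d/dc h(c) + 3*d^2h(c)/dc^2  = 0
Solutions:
 h(c) = C1 + C2*erf(sqrt(6)*c/6)


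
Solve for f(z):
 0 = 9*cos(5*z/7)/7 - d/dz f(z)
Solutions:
 f(z) = C1 + 9*sin(5*z/7)/5


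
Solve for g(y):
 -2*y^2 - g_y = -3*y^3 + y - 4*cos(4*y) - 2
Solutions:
 g(y) = C1 + 3*y^4/4 - 2*y^3/3 - y^2/2 + 2*y + sin(4*y)


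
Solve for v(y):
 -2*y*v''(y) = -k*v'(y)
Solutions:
 v(y) = C1 + y^(re(k)/2 + 1)*(C2*sin(log(y)*Abs(im(k))/2) + C3*cos(log(y)*im(k)/2))


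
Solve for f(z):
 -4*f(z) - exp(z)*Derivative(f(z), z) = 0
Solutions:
 f(z) = C1*exp(4*exp(-z))


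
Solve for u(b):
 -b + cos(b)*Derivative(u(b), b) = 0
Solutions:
 u(b) = C1 + Integral(b/cos(b), b)


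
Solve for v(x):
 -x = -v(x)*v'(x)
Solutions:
 v(x) = -sqrt(C1 + x^2)
 v(x) = sqrt(C1 + x^2)


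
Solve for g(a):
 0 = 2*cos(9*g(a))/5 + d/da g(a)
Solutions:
 2*a/5 - log(sin(9*g(a)) - 1)/18 + log(sin(9*g(a)) + 1)/18 = C1


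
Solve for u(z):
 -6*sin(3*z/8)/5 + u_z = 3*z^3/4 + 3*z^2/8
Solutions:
 u(z) = C1 + 3*z^4/16 + z^3/8 - 16*cos(3*z/8)/5


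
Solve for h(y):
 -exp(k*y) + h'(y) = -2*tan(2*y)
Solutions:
 h(y) = C1 + Piecewise((exp(k*y)/k, Ne(k, 0)), (y, True)) + log(cos(2*y))


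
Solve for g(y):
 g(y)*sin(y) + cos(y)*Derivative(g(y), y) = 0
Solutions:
 g(y) = C1*cos(y)


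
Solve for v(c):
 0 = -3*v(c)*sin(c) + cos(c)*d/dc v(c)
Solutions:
 v(c) = C1/cos(c)^3


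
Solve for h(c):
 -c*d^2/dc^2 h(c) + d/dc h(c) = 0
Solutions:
 h(c) = C1 + C2*c^2


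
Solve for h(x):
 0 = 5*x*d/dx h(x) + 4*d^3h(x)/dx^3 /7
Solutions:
 h(x) = C1 + Integral(C2*airyai(-70^(1/3)*x/2) + C3*airybi(-70^(1/3)*x/2), x)


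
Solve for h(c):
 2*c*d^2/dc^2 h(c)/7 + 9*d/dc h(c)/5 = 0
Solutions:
 h(c) = C1 + C2/c^(53/10)


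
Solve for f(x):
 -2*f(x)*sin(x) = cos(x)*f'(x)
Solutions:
 f(x) = C1*cos(x)^2


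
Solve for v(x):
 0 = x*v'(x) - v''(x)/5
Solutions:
 v(x) = C1 + C2*erfi(sqrt(10)*x/2)


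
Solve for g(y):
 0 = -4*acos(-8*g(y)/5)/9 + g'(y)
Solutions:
 Integral(1/acos(-8*_y/5), (_y, g(y))) = C1 + 4*y/9


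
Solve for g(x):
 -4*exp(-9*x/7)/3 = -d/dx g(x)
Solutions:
 g(x) = C1 - 28*exp(-9*x/7)/27


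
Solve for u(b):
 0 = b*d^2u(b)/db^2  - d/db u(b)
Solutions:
 u(b) = C1 + C2*b^2


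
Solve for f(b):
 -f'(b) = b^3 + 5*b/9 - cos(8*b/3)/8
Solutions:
 f(b) = C1 - b^4/4 - 5*b^2/18 + 3*sin(8*b/3)/64


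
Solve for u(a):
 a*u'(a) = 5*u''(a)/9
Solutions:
 u(a) = C1 + C2*erfi(3*sqrt(10)*a/10)


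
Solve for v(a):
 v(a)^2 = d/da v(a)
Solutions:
 v(a) = -1/(C1 + a)


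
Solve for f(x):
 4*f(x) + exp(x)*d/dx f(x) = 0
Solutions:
 f(x) = C1*exp(4*exp(-x))


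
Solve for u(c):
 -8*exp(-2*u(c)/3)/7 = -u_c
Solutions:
 u(c) = 3*log(-sqrt(C1 + 8*c)) - 3*log(21) + 3*log(42)/2
 u(c) = 3*log(C1 + 8*c)/2 - 3*log(21) + 3*log(42)/2


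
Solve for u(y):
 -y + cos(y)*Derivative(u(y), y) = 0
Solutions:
 u(y) = C1 + Integral(y/cos(y), y)


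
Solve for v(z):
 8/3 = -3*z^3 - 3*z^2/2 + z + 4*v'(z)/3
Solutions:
 v(z) = C1 + 9*z^4/16 + 3*z^3/8 - 3*z^2/8 + 2*z


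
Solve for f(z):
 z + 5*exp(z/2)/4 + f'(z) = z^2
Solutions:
 f(z) = C1 + z^3/3 - z^2/2 - 5*exp(z/2)/2


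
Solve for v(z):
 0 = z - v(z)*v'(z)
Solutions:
 v(z) = -sqrt(C1 + z^2)
 v(z) = sqrt(C1 + z^2)


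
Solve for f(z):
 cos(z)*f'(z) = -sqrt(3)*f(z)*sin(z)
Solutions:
 f(z) = C1*cos(z)^(sqrt(3))


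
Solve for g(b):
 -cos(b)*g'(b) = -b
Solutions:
 g(b) = C1 + Integral(b/cos(b), b)


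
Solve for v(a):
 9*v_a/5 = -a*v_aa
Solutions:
 v(a) = C1 + C2/a^(4/5)


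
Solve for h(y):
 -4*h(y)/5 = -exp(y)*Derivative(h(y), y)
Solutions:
 h(y) = C1*exp(-4*exp(-y)/5)


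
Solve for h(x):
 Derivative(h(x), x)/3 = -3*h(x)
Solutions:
 h(x) = C1*exp(-9*x)


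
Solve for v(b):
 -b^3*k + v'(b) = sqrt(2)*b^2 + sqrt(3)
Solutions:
 v(b) = C1 + b^4*k/4 + sqrt(2)*b^3/3 + sqrt(3)*b


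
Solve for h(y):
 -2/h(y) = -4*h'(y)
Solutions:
 h(y) = -sqrt(C1 + y)
 h(y) = sqrt(C1 + y)


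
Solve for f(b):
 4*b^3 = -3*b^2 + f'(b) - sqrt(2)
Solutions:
 f(b) = C1 + b^4 + b^3 + sqrt(2)*b


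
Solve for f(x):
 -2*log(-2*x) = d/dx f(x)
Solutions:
 f(x) = C1 - 2*x*log(-x) + 2*x*(1 - log(2))


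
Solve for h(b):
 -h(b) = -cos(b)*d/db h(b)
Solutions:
 h(b) = C1*sqrt(sin(b) + 1)/sqrt(sin(b) - 1)


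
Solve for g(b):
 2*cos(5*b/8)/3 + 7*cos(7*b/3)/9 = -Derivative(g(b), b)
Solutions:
 g(b) = C1 - 16*sin(5*b/8)/15 - sin(7*b/3)/3


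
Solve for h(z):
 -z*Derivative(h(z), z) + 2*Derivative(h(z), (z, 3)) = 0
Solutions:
 h(z) = C1 + Integral(C2*airyai(2^(2/3)*z/2) + C3*airybi(2^(2/3)*z/2), z)


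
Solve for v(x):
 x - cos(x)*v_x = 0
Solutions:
 v(x) = C1 + Integral(x/cos(x), x)


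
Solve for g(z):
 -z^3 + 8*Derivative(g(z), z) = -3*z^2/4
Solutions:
 g(z) = C1 + z^4/32 - z^3/32


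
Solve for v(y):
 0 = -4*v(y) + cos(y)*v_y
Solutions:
 v(y) = C1*(sin(y)^2 + 2*sin(y) + 1)/(sin(y)^2 - 2*sin(y) + 1)


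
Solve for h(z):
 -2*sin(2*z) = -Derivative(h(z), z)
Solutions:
 h(z) = C1 - cos(2*z)


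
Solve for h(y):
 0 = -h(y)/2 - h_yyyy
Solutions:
 h(y) = (C1*sin(2^(1/4)*y/2) + C2*cos(2^(1/4)*y/2))*exp(-2^(1/4)*y/2) + (C3*sin(2^(1/4)*y/2) + C4*cos(2^(1/4)*y/2))*exp(2^(1/4)*y/2)


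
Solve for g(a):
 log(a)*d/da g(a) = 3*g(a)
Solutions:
 g(a) = C1*exp(3*li(a))


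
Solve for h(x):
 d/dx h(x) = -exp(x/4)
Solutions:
 h(x) = C1 - 4*exp(x/4)


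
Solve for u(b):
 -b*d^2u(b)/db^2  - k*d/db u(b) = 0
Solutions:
 u(b) = C1 + b^(1 - re(k))*(C2*sin(log(b)*Abs(im(k))) + C3*cos(log(b)*im(k)))


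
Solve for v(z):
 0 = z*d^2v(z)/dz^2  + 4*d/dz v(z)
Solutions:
 v(z) = C1 + C2/z^3


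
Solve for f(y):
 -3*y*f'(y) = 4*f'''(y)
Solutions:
 f(y) = C1 + Integral(C2*airyai(-6^(1/3)*y/2) + C3*airybi(-6^(1/3)*y/2), y)


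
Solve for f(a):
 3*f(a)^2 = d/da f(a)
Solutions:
 f(a) = -1/(C1 + 3*a)


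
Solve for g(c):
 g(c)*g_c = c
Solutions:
 g(c) = -sqrt(C1 + c^2)
 g(c) = sqrt(C1 + c^2)


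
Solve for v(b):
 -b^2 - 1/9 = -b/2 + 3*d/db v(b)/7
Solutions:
 v(b) = C1 - 7*b^3/9 + 7*b^2/12 - 7*b/27


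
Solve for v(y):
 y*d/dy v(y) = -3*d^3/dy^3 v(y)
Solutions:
 v(y) = C1 + Integral(C2*airyai(-3^(2/3)*y/3) + C3*airybi(-3^(2/3)*y/3), y)


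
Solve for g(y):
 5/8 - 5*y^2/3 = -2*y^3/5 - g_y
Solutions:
 g(y) = C1 - y^4/10 + 5*y^3/9 - 5*y/8
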